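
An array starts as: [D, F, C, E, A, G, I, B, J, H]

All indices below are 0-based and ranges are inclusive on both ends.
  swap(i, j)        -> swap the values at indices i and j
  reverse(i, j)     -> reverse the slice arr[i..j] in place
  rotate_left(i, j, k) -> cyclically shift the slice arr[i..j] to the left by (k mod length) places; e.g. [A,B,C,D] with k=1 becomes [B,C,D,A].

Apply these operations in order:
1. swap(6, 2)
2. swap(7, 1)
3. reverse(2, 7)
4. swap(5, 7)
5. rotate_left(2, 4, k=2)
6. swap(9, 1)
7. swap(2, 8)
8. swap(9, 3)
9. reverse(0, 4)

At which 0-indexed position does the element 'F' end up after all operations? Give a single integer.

Answer: 9

Derivation:
After 1 (swap(6, 2)): [D, F, I, E, A, G, C, B, J, H]
After 2 (swap(7, 1)): [D, B, I, E, A, G, C, F, J, H]
After 3 (reverse(2, 7)): [D, B, F, C, G, A, E, I, J, H]
After 4 (swap(5, 7)): [D, B, F, C, G, I, E, A, J, H]
After 5 (rotate_left(2, 4, k=2)): [D, B, G, F, C, I, E, A, J, H]
After 6 (swap(9, 1)): [D, H, G, F, C, I, E, A, J, B]
After 7 (swap(2, 8)): [D, H, J, F, C, I, E, A, G, B]
After 8 (swap(9, 3)): [D, H, J, B, C, I, E, A, G, F]
After 9 (reverse(0, 4)): [C, B, J, H, D, I, E, A, G, F]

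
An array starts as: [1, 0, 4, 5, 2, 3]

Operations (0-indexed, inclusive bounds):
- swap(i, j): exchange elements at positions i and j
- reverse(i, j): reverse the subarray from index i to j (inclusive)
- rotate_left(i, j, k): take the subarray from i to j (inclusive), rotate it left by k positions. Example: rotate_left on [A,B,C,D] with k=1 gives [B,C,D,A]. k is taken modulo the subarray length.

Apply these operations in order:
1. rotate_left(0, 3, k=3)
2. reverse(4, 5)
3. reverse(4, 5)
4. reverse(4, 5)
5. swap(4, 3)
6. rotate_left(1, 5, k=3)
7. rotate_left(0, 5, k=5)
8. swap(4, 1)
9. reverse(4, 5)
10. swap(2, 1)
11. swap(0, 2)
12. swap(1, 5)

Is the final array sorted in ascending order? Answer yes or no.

After 1 (rotate_left(0, 3, k=3)): [5, 1, 0, 4, 2, 3]
After 2 (reverse(4, 5)): [5, 1, 0, 4, 3, 2]
After 3 (reverse(4, 5)): [5, 1, 0, 4, 2, 3]
After 4 (reverse(4, 5)): [5, 1, 0, 4, 3, 2]
After 5 (swap(4, 3)): [5, 1, 0, 3, 4, 2]
After 6 (rotate_left(1, 5, k=3)): [5, 4, 2, 1, 0, 3]
After 7 (rotate_left(0, 5, k=5)): [3, 5, 4, 2, 1, 0]
After 8 (swap(4, 1)): [3, 1, 4, 2, 5, 0]
After 9 (reverse(4, 5)): [3, 1, 4, 2, 0, 5]
After 10 (swap(2, 1)): [3, 4, 1, 2, 0, 5]
After 11 (swap(0, 2)): [1, 4, 3, 2, 0, 5]
After 12 (swap(1, 5)): [1, 5, 3, 2, 0, 4]

Answer: no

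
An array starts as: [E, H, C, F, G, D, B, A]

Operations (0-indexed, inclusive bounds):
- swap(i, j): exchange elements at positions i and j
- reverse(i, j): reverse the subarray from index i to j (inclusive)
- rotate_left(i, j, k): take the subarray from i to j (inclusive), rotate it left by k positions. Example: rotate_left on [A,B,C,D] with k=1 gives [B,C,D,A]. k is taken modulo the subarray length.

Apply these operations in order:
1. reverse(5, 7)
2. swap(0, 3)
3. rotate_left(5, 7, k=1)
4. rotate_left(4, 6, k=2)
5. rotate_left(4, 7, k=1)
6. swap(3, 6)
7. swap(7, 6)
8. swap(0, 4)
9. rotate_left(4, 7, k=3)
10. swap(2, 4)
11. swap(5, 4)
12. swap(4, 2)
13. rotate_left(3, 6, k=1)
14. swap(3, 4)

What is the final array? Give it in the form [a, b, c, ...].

After 1 (reverse(5, 7)): [E, H, C, F, G, A, B, D]
After 2 (swap(0, 3)): [F, H, C, E, G, A, B, D]
After 3 (rotate_left(5, 7, k=1)): [F, H, C, E, G, B, D, A]
After 4 (rotate_left(4, 6, k=2)): [F, H, C, E, D, G, B, A]
After 5 (rotate_left(4, 7, k=1)): [F, H, C, E, G, B, A, D]
After 6 (swap(3, 6)): [F, H, C, A, G, B, E, D]
After 7 (swap(7, 6)): [F, H, C, A, G, B, D, E]
After 8 (swap(0, 4)): [G, H, C, A, F, B, D, E]
After 9 (rotate_left(4, 7, k=3)): [G, H, C, A, E, F, B, D]
After 10 (swap(2, 4)): [G, H, E, A, C, F, B, D]
After 11 (swap(5, 4)): [G, H, E, A, F, C, B, D]
After 12 (swap(4, 2)): [G, H, F, A, E, C, B, D]
After 13 (rotate_left(3, 6, k=1)): [G, H, F, E, C, B, A, D]
After 14 (swap(3, 4)): [G, H, F, C, E, B, A, D]

Answer: [G, H, F, C, E, B, A, D]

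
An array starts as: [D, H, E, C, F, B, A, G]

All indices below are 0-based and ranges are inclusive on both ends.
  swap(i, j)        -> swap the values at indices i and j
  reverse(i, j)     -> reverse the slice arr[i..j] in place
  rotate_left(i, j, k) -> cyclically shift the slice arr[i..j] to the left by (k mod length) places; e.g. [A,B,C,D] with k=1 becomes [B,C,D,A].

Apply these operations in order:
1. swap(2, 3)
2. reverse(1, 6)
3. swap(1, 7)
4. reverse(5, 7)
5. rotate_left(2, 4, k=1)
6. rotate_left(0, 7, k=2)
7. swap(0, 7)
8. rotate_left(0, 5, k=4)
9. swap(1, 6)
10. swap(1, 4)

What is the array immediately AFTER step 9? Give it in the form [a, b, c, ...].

Answer: [H, D, G, E, B, A, C, F]

Derivation:
After 1 (swap(2, 3)): [D, H, C, E, F, B, A, G]
After 2 (reverse(1, 6)): [D, A, B, F, E, C, H, G]
After 3 (swap(1, 7)): [D, G, B, F, E, C, H, A]
After 4 (reverse(5, 7)): [D, G, B, F, E, A, H, C]
After 5 (rotate_left(2, 4, k=1)): [D, G, F, E, B, A, H, C]
After 6 (rotate_left(0, 7, k=2)): [F, E, B, A, H, C, D, G]
After 7 (swap(0, 7)): [G, E, B, A, H, C, D, F]
After 8 (rotate_left(0, 5, k=4)): [H, C, G, E, B, A, D, F]
After 9 (swap(1, 6)): [H, D, G, E, B, A, C, F]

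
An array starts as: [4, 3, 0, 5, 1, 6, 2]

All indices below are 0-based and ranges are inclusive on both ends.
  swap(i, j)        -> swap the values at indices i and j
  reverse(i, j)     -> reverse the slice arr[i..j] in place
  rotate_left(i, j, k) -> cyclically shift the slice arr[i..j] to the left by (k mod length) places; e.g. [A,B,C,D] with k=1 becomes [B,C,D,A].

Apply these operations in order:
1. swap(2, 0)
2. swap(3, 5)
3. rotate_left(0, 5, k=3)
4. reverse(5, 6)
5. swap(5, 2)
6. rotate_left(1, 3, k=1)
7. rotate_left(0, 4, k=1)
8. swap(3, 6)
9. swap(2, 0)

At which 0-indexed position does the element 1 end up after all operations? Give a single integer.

Answer: 0

Derivation:
After 1 (swap(2, 0)): [0, 3, 4, 5, 1, 6, 2]
After 2 (swap(3, 5)): [0, 3, 4, 6, 1, 5, 2]
After 3 (rotate_left(0, 5, k=3)): [6, 1, 5, 0, 3, 4, 2]
After 4 (reverse(5, 6)): [6, 1, 5, 0, 3, 2, 4]
After 5 (swap(5, 2)): [6, 1, 2, 0, 3, 5, 4]
After 6 (rotate_left(1, 3, k=1)): [6, 2, 0, 1, 3, 5, 4]
After 7 (rotate_left(0, 4, k=1)): [2, 0, 1, 3, 6, 5, 4]
After 8 (swap(3, 6)): [2, 0, 1, 4, 6, 5, 3]
After 9 (swap(2, 0)): [1, 0, 2, 4, 6, 5, 3]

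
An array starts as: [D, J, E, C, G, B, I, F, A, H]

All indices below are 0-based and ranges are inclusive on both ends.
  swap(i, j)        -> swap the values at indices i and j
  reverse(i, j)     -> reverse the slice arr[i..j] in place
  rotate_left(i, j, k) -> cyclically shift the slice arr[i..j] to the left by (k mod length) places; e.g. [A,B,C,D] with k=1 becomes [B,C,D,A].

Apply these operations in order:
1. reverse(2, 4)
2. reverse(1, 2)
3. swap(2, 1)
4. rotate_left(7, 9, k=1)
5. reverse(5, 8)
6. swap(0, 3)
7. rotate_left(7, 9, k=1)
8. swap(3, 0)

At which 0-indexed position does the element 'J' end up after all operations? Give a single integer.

After 1 (reverse(2, 4)): [D, J, G, C, E, B, I, F, A, H]
After 2 (reverse(1, 2)): [D, G, J, C, E, B, I, F, A, H]
After 3 (swap(2, 1)): [D, J, G, C, E, B, I, F, A, H]
After 4 (rotate_left(7, 9, k=1)): [D, J, G, C, E, B, I, A, H, F]
After 5 (reverse(5, 8)): [D, J, G, C, E, H, A, I, B, F]
After 6 (swap(0, 3)): [C, J, G, D, E, H, A, I, B, F]
After 7 (rotate_left(7, 9, k=1)): [C, J, G, D, E, H, A, B, F, I]
After 8 (swap(3, 0)): [D, J, G, C, E, H, A, B, F, I]

Answer: 1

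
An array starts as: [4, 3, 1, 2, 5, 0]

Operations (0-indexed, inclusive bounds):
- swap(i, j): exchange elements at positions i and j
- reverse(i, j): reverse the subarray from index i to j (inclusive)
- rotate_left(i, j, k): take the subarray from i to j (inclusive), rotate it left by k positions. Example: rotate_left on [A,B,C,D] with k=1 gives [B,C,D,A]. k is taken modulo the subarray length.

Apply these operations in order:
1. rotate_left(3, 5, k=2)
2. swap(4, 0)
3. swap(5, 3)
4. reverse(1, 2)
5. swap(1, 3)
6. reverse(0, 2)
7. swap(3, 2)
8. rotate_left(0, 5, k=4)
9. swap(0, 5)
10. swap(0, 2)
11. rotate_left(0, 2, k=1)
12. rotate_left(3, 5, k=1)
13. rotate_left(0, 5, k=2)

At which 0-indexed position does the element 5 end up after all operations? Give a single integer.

Answer: 3

Derivation:
After 1 (rotate_left(3, 5, k=2)): [4, 3, 1, 0, 2, 5]
After 2 (swap(4, 0)): [2, 3, 1, 0, 4, 5]
After 3 (swap(5, 3)): [2, 3, 1, 5, 4, 0]
After 4 (reverse(1, 2)): [2, 1, 3, 5, 4, 0]
After 5 (swap(1, 3)): [2, 5, 3, 1, 4, 0]
After 6 (reverse(0, 2)): [3, 5, 2, 1, 4, 0]
After 7 (swap(3, 2)): [3, 5, 1, 2, 4, 0]
After 8 (rotate_left(0, 5, k=4)): [4, 0, 3, 5, 1, 2]
After 9 (swap(0, 5)): [2, 0, 3, 5, 1, 4]
After 10 (swap(0, 2)): [3, 0, 2, 5, 1, 4]
After 11 (rotate_left(0, 2, k=1)): [0, 2, 3, 5, 1, 4]
After 12 (rotate_left(3, 5, k=1)): [0, 2, 3, 1, 4, 5]
After 13 (rotate_left(0, 5, k=2)): [3, 1, 4, 5, 0, 2]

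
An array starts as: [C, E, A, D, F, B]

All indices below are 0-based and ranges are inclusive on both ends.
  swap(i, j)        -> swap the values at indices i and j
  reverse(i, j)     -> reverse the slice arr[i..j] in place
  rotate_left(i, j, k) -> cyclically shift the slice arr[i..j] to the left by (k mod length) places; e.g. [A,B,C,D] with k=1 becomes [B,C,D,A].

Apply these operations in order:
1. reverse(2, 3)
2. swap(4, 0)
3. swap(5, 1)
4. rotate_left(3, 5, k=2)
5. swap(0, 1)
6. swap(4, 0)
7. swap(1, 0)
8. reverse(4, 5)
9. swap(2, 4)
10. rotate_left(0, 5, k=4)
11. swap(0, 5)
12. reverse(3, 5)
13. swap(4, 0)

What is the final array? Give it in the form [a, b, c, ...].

Answer: [C, B, F, D, E, A]

Derivation:
After 1 (reverse(2, 3)): [C, E, D, A, F, B]
After 2 (swap(4, 0)): [F, E, D, A, C, B]
After 3 (swap(5, 1)): [F, B, D, A, C, E]
After 4 (rotate_left(3, 5, k=2)): [F, B, D, E, A, C]
After 5 (swap(0, 1)): [B, F, D, E, A, C]
After 6 (swap(4, 0)): [A, F, D, E, B, C]
After 7 (swap(1, 0)): [F, A, D, E, B, C]
After 8 (reverse(4, 5)): [F, A, D, E, C, B]
After 9 (swap(2, 4)): [F, A, C, E, D, B]
After 10 (rotate_left(0, 5, k=4)): [D, B, F, A, C, E]
After 11 (swap(0, 5)): [E, B, F, A, C, D]
After 12 (reverse(3, 5)): [E, B, F, D, C, A]
After 13 (swap(4, 0)): [C, B, F, D, E, A]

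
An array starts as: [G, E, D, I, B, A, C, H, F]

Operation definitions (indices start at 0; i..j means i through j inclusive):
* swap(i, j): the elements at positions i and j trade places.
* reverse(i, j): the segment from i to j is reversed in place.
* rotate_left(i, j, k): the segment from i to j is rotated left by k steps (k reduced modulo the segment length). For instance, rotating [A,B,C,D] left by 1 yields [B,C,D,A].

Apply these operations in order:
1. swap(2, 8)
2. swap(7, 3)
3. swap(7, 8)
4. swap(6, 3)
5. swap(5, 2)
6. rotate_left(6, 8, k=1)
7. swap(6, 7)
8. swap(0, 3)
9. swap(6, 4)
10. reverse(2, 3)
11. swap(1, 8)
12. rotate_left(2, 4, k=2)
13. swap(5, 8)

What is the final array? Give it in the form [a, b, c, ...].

After 1 (swap(2, 8)): [G, E, F, I, B, A, C, H, D]
After 2 (swap(7, 3)): [G, E, F, H, B, A, C, I, D]
After 3 (swap(7, 8)): [G, E, F, H, B, A, C, D, I]
After 4 (swap(6, 3)): [G, E, F, C, B, A, H, D, I]
After 5 (swap(5, 2)): [G, E, A, C, B, F, H, D, I]
After 6 (rotate_left(6, 8, k=1)): [G, E, A, C, B, F, D, I, H]
After 7 (swap(6, 7)): [G, E, A, C, B, F, I, D, H]
After 8 (swap(0, 3)): [C, E, A, G, B, F, I, D, H]
After 9 (swap(6, 4)): [C, E, A, G, I, F, B, D, H]
After 10 (reverse(2, 3)): [C, E, G, A, I, F, B, D, H]
After 11 (swap(1, 8)): [C, H, G, A, I, F, B, D, E]
After 12 (rotate_left(2, 4, k=2)): [C, H, I, G, A, F, B, D, E]
After 13 (swap(5, 8)): [C, H, I, G, A, E, B, D, F]

Answer: [C, H, I, G, A, E, B, D, F]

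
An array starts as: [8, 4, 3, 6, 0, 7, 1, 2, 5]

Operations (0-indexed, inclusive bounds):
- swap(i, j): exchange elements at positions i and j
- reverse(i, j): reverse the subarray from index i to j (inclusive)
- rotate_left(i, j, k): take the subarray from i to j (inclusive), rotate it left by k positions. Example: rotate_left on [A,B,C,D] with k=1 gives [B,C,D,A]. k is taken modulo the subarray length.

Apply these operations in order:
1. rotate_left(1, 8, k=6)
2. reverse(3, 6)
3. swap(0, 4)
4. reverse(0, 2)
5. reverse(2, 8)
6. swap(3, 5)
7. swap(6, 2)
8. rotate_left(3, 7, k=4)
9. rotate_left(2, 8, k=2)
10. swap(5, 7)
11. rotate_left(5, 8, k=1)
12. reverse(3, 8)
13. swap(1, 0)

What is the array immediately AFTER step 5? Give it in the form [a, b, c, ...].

Answer: [5, 2, 1, 7, 4, 3, 8, 0, 6]

Derivation:
After 1 (rotate_left(1, 8, k=6)): [8, 2, 5, 4, 3, 6, 0, 7, 1]
After 2 (reverse(3, 6)): [8, 2, 5, 0, 6, 3, 4, 7, 1]
After 3 (swap(0, 4)): [6, 2, 5, 0, 8, 3, 4, 7, 1]
After 4 (reverse(0, 2)): [5, 2, 6, 0, 8, 3, 4, 7, 1]
After 5 (reverse(2, 8)): [5, 2, 1, 7, 4, 3, 8, 0, 6]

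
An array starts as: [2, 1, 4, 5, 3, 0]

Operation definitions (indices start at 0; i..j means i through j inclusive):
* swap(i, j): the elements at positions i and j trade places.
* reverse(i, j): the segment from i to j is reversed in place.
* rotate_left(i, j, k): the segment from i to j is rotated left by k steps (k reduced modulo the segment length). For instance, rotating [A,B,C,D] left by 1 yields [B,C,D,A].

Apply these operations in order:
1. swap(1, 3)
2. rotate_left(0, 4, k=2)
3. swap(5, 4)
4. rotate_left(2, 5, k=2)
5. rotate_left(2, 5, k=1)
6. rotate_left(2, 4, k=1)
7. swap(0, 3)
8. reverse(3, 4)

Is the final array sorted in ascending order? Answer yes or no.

After 1 (swap(1, 3)): [2, 5, 4, 1, 3, 0]
After 2 (rotate_left(0, 4, k=2)): [4, 1, 3, 2, 5, 0]
After 3 (swap(5, 4)): [4, 1, 3, 2, 0, 5]
After 4 (rotate_left(2, 5, k=2)): [4, 1, 0, 5, 3, 2]
After 5 (rotate_left(2, 5, k=1)): [4, 1, 5, 3, 2, 0]
After 6 (rotate_left(2, 4, k=1)): [4, 1, 3, 2, 5, 0]
After 7 (swap(0, 3)): [2, 1, 3, 4, 5, 0]
After 8 (reverse(3, 4)): [2, 1, 3, 5, 4, 0]

Answer: no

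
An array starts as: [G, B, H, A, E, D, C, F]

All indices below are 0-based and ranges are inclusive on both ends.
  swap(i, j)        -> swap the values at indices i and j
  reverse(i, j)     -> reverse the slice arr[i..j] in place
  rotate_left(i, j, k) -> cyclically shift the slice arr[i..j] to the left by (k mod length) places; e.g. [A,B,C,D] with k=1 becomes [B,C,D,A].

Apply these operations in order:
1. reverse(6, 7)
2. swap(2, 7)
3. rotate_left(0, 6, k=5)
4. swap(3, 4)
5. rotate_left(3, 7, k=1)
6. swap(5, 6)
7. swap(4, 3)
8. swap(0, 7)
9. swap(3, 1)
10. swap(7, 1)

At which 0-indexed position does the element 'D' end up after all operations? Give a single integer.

After 1 (reverse(6, 7)): [G, B, H, A, E, D, F, C]
After 2 (swap(2, 7)): [G, B, C, A, E, D, F, H]
After 3 (rotate_left(0, 6, k=5)): [D, F, G, B, C, A, E, H]
After 4 (swap(3, 4)): [D, F, G, C, B, A, E, H]
After 5 (rotate_left(3, 7, k=1)): [D, F, G, B, A, E, H, C]
After 6 (swap(5, 6)): [D, F, G, B, A, H, E, C]
After 7 (swap(4, 3)): [D, F, G, A, B, H, E, C]
After 8 (swap(0, 7)): [C, F, G, A, B, H, E, D]
After 9 (swap(3, 1)): [C, A, G, F, B, H, E, D]
After 10 (swap(7, 1)): [C, D, G, F, B, H, E, A]

Answer: 1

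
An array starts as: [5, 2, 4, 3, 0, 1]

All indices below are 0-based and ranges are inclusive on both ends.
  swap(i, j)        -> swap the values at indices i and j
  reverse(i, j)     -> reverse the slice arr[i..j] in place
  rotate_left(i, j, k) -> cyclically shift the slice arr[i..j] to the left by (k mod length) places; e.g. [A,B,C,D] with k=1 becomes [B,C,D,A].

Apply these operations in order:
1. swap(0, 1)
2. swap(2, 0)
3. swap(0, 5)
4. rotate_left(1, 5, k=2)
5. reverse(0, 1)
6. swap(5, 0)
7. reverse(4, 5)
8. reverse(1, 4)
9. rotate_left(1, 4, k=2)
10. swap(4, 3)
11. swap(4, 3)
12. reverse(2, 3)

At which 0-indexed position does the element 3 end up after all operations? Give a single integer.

Answer: 2

Derivation:
After 1 (swap(0, 1)): [2, 5, 4, 3, 0, 1]
After 2 (swap(2, 0)): [4, 5, 2, 3, 0, 1]
After 3 (swap(0, 5)): [1, 5, 2, 3, 0, 4]
After 4 (rotate_left(1, 5, k=2)): [1, 3, 0, 4, 5, 2]
After 5 (reverse(0, 1)): [3, 1, 0, 4, 5, 2]
After 6 (swap(5, 0)): [2, 1, 0, 4, 5, 3]
After 7 (reverse(4, 5)): [2, 1, 0, 4, 3, 5]
After 8 (reverse(1, 4)): [2, 3, 4, 0, 1, 5]
After 9 (rotate_left(1, 4, k=2)): [2, 0, 1, 3, 4, 5]
After 10 (swap(4, 3)): [2, 0, 1, 4, 3, 5]
After 11 (swap(4, 3)): [2, 0, 1, 3, 4, 5]
After 12 (reverse(2, 3)): [2, 0, 3, 1, 4, 5]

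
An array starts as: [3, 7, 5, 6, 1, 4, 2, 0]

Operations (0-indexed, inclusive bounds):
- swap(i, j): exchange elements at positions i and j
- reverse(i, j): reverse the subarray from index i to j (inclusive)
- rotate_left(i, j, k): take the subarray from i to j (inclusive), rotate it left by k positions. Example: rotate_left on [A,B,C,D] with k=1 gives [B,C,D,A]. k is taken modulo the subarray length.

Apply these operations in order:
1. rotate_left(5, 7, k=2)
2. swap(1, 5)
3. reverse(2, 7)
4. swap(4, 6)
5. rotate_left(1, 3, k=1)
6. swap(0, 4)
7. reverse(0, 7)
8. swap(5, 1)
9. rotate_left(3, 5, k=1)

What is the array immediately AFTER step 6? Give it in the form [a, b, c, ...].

Answer: [6, 2, 4, 0, 3, 1, 7, 5]

Derivation:
After 1 (rotate_left(5, 7, k=2)): [3, 7, 5, 6, 1, 0, 4, 2]
After 2 (swap(1, 5)): [3, 0, 5, 6, 1, 7, 4, 2]
After 3 (reverse(2, 7)): [3, 0, 2, 4, 7, 1, 6, 5]
After 4 (swap(4, 6)): [3, 0, 2, 4, 6, 1, 7, 5]
After 5 (rotate_left(1, 3, k=1)): [3, 2, 4, 0, 6, 1, 7, 5]
After 6 (swap(0, 4)): [6, 2, 4, 0, 3, 1, 7, 5]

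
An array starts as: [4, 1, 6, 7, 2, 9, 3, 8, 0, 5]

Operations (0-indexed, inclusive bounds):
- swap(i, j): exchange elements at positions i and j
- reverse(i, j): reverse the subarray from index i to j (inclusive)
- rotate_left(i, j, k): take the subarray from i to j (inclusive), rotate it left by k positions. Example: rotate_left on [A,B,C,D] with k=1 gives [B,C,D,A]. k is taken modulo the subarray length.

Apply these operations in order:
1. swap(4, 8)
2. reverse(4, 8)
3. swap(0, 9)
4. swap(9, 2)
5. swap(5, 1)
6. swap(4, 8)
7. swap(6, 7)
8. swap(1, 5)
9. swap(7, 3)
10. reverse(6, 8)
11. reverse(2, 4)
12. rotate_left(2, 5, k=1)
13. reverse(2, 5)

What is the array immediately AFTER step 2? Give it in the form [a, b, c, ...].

After 1 (swap(4, 8)): [4, 1, 6, 7, 0, 9, 3, 8, 2, 5]
After 2 (reverse(4, 8)): [4, 1, 6, 7, 2, 8, 3, 9, 0, 5]

Answer: [4, 1, 6, 7, 2, 8, 3, 9, 0, 5]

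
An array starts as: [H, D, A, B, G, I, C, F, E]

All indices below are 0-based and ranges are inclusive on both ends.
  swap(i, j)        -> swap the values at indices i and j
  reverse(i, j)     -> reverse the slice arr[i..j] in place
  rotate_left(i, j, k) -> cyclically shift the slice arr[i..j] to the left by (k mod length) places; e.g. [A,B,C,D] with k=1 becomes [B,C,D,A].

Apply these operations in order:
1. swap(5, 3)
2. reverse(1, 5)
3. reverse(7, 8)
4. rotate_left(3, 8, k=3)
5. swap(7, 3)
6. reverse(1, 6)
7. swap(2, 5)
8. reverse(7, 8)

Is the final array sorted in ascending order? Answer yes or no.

After 1 (swap(5, 3)): [H, D, A, I, G, B, C, F, E]
After 2 (reverse(1, 5)): [H, B, G, I, A, D, C, F, E]
After 3 (reverse(7, 8)): [H, B, G, I, A, D, C, E, F]
After 4 (rotate_left(3, 8, k=3)): [H, B, G, C, E, F, I, A, D]
After 5 (swap(7, 3)): [H, B, G, A, E, F, I, C, D]
After 6 (reverse(1, 6)): [H, I, F, E, A, G, B, C, D]
After 7 (swap(2, 5)): [H, I, G, E, A, F, B, C, D]
After 8 (reverse(7, 8)): [H, I, G, E, A, F, B, D, C]

Answer: no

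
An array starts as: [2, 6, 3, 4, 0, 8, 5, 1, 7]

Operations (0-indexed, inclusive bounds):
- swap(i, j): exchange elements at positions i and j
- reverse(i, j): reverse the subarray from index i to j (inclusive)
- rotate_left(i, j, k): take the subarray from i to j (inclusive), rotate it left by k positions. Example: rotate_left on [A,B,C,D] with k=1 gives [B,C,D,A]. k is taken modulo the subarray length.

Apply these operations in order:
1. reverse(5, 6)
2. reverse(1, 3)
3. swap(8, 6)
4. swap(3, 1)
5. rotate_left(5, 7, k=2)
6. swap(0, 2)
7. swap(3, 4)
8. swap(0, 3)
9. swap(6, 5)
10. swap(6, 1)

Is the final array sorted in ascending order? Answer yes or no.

Answer: yes

Derivation:
After 1 (reverse(5, 6)): [2, 6, 3, 4, 0, 5, 8, 1, 7]
After 2 (reverse(1, 3)): [2, 4, 3, 6, 0, 5, 8, 1, 7]
After 3 (swap(8, 6)): [2, 4, 3, 6, 0, 5, 7, 1, 8]
After 4 (swap(3, 1)): [2, 6, 3, 4, 0, 5, 7, 1, 8]
After 5 (rotate_left(5, 7, k=2)): [2, 6, 3, 4, 0, 1, 5, 7, 8]
After 6 (swap(0, 2)): [3, 6, 2, 4, 0, 1, 5, 7, 8]
After 7 (swap(3, 4)): [3, 6, 2, 0, 4, 1, 5, 7, 8]
After 8 (swap(0, 3)): [0, 6, 2, 3, 4, 1, 5, 7, 8]
After 9 (swap(6, 5)): [0, 6, 2, 3, 4, 5, 1, 7, 8]
After 10 (swap(6, 1)): [0, 1, 2, 3, 4, 5, 6, 7, 8]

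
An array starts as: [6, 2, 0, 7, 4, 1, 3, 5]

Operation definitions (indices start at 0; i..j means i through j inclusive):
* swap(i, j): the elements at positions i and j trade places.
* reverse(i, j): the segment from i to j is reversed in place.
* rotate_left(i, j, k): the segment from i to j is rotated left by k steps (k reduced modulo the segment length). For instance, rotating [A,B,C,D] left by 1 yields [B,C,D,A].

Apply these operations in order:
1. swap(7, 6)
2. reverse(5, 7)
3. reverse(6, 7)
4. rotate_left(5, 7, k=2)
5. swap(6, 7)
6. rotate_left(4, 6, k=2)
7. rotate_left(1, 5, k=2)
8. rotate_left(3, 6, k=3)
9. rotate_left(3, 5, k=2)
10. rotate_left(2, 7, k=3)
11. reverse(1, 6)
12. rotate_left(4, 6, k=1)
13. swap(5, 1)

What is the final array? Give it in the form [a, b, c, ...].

After 1 (swap(7, 6)): [6, 2, 0, 7, 4, 1, 5, 3]
After 2 (reverse(5, 7)): [6, 2, 0, 7, 4, 3, 5, 1]
After 3 (reverse(6, 7)): [6, 2, 0, 7, 4, 3, 1, 5]
After 4 (rotate_left(5, 7, k=2)): [6, 2, 0, 7, 4, 5, 3, 1]
After 5 (swap(6, 7)): [6, 2, 0, 7, 4, 5, 1, 3]
After 6 (rotate_left(4, 6, k=2)): [6, 2, 0, 7, 1, 4, 5, 3]
After 7 (rotate_left(1, 5, k=2)): [6, 7, 1, 4, 2, 0, 5, 3]
After 8 (rotate_left(3, 6, k=3)): [6, 7, 1, 5, 4, 2, 0, 3]
After 9 (rotate_left(3, 5, k=2)): [6, 7, 1, 2, 5, 4, 0, 3]
After 10 (rotate_left(2, 7, k=3)): [6, 7, 4, 0, 3, 1, 2, 5]
After 11 (reverse(1, 6)): [6, 2, 1, 3, 0, 4, 7, 5]
After 12 (rotate_left(4, 6, k=1)): [6, 2, 1, 3, 4, 7, 0, 5]
After 13 (swap(5, 1)): [6, 7, 1, 3, 4, 2, 0, 5]

Answer: [6, 7, 1, 3, 4, 2, 0, 5]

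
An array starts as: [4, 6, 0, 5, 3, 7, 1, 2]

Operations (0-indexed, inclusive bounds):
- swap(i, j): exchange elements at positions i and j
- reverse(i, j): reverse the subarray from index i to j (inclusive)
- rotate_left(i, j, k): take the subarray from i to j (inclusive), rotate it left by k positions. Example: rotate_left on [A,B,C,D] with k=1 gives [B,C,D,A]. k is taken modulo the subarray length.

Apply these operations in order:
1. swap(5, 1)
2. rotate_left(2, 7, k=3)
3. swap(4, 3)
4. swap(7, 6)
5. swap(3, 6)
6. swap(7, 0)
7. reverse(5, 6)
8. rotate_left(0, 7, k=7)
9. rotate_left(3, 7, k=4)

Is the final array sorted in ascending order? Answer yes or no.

After 1 (swap(5, 1)): [4, 7, 0, 5, 3, 6, 1, 2]
After 2 (rotate_left(2, 7, k=3)): [4, 7, 6, 1, 2, 0, 5, 3]
After 3 (swap(4, 3)): [4, 7, 6, 2, 1, 0, 5, 3]
After 4 (swap(7, 6)): [4, 7, 6, 2, 1, 0, 3, 5]
After 5 (swap(3, 6)): [4, 7, 6, 3, 1, 0, 2, 5]
After 6 (swap(7, 0)): [5, 7, 6, 3, 1, 0, 2, 4]
After 7 (reverse(5, 6)): [5, 7, 6, 3, 1, 2, 0, 4]
After 8 (rotate_left(0, 7, k=7)): [4, 5, 7, 6, 3, 1, 2, 0]
After 9 (rotate_left(3, 7, k=4)): [4, 5, 7, 0, 6, 3, 1, 2]

Answer: no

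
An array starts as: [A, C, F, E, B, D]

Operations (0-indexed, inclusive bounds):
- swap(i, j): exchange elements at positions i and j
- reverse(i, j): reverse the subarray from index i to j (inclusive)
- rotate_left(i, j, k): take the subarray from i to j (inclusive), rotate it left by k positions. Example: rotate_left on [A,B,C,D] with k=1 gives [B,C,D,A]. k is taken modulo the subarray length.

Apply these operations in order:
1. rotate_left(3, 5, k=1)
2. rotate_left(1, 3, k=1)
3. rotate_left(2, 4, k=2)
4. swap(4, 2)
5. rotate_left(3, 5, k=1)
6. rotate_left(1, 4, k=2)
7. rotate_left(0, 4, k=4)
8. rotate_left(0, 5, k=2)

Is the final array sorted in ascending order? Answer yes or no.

After 1 (rotate_left(3, 5, k=1)): [A, C, F, B, D, E]
After 2 (rotate_left(1, 3, k=1)): [A, F, B, C, D, E]
After 3 (rotate_left(2, 4, k=2)): [A, F, D, B, C, E]
After 4 (swap(4, 2)): [A, F, C, B, D, E]
After 5 (rotate_left(3, 5, k=1)): [A, F, C, D, E, B]
After 6 (rotate_left(1, 4, k=2)): [A, D, E, F, C, B]
After 7 (rotate_left(0, 4, k=4)): [C, A, D, E, F, B]
After 8 (rotate_left(0, 5, k=2)): [D, E, F, B, C, A]

Answer: no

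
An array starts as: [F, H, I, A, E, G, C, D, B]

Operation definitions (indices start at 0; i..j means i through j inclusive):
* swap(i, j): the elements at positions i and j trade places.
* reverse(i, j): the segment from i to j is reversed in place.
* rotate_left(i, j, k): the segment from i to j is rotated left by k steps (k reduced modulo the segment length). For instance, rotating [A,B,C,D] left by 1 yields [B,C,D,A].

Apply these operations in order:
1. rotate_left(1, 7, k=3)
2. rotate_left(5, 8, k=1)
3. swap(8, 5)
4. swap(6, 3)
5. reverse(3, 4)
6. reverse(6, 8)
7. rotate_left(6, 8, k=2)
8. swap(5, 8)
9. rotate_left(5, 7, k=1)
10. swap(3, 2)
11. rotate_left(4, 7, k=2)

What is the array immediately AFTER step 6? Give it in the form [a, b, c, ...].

After 1 (rotate_left(1, 7, k=3)): [F, E, G, C, D, H, I, A, B]
After 2 (rotate_left(5, 8, k=1)): [F, E, G, C, D, I, A, B, H]
After 3 (swap(8, 5)): [F, E, G, C, D, H, A, B, I]
After 4 (swap(6, 3)): [F, E, G, A, D, H, C, B, I]
After 5 (reverse(3, 4)): [F, E, G, D, A, H, C, B, I]
After 6 (reverse(6, 8)): [F, E, G, D, A, H, I, B, C]

Answer: [F, E, G, D, A, H, I, B, C]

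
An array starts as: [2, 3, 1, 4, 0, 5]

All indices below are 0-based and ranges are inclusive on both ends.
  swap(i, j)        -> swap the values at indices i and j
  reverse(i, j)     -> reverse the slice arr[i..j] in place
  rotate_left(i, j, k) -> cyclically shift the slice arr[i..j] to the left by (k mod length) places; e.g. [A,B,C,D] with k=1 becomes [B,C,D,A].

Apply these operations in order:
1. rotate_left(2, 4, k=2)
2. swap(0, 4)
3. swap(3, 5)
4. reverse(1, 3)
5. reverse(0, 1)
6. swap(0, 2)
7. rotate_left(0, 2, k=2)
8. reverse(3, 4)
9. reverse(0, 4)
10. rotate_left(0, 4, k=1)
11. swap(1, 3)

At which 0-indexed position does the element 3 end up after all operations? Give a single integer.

Answer: 4

Derivation:
After 1 (rotate_left(2, 4, k=2)): [2, 3, 0, 1, 4, 5]
After 2 (swap(0, 4)): [4, 3, 0, 1, 2, 5]
After 3 (swap(3, 5)): [4, 3, 0, 5, 2, 1]
After 4 (reverse(1, 3)): [4, 5, 0, 3, 2, 1]
After 5 (reverse(0, 1)): [5, 4, 0, 3, 2, 1]
After 6 (swap(0, 2)): [0, 4, 5, 3, 2, 1]
After 7 (rotate_left(0, 2, k=2)): [5, 0, 4, 3, 2, 1]
After 8 (reverse(3, 4)): [5, 0, 4, 2, 3, 1]
After 9 (reverse(0, 4)): [3, 2, 4, 0, 5, 1]
After 10 (rotate_left(0, 4, k=1)): [2, 4, 0, 5, 3, 1]
After 11 (swap(1, 3)): [2, 5, 0, 4, 3, 1]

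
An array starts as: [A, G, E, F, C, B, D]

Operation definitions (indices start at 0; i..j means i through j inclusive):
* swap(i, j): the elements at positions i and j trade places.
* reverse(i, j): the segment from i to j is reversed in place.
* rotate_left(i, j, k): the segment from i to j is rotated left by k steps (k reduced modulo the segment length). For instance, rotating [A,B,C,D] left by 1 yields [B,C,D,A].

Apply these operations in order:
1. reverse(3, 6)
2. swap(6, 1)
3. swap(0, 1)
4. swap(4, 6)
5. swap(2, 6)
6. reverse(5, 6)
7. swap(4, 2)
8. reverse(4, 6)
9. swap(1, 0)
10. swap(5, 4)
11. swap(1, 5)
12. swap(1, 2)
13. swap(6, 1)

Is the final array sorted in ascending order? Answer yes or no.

Answer: yes

Derivation:
After 1 (reverse(3, 6)): [A, G, E, D, B, C, F]
After 2 (swap(6, 1)): [A, F, E, D, B, C, G]
After 3 (swap(0, 1)): [F, A, E, D, B, C, G]
After 4 (swap(4, 6)): [F, A, E, D, G, C, B]
After 5 (swap(2, 6)): [F, A, B, D, G, C, E]
After 6 (reverse(5, 6)): [F, A, B, D, G, E, C]
After 7 (swap(4, 2)): [F, A, G, D, B, E, C]
After 8 (reverse(4, 6)): [F, A, G, D, C, E, B]
After 9 (swap(1, 0)): [A, F, G, D, C, E, B]
After 10 (swap(5, 4)): [A, F, G, D, E, C, B]
After 11 (swap(1, 5)): [A, C, G, D, E, F, B]
After 12 (swap(1, 2)): [A, G, C, D, E, F, B]
After 13 (swap(6, 1)): [A, B, C, D, E, F, G]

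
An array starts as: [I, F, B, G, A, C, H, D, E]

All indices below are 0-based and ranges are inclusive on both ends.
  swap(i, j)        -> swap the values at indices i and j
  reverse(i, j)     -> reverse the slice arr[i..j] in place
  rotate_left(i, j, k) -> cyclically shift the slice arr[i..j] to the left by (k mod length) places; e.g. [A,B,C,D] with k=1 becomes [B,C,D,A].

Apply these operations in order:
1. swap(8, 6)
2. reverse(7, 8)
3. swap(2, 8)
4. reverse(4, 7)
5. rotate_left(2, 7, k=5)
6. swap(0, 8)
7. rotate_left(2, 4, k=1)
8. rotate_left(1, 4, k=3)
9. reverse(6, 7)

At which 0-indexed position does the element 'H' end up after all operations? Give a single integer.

Answer: 5

Derivation:
After 1 (swap(8, 6)): [I, F, B, G, A, C, E, D, H]
After 2 (reverse(7, 8)): [I, F, B, G, A, C, E, H, D]
After 3 (swap(2, 8)): [I, F, D, G, A, C, E, H, B]
After 4 (reverse(4, 7)): [I, F, D, G, H, E, C, A, B]
After 5 (rotate_left(2, 7, k=5)): [I, F, A, D, G, H, E, C, B]
After 6 (swap(0, 8)): [B, F, A, D, G, H, E, C, I]
After 7 (rotate_left(2, 4, k=1)): [B, F, D, G, A, H, E, C, I]
After 8 (rotate_left(1, 4, k=3)): [B, A, F, D, G, H, E, C, I]
After 9 (reverse(6, 7)): [B, A, F, D, G, H, C, E, I]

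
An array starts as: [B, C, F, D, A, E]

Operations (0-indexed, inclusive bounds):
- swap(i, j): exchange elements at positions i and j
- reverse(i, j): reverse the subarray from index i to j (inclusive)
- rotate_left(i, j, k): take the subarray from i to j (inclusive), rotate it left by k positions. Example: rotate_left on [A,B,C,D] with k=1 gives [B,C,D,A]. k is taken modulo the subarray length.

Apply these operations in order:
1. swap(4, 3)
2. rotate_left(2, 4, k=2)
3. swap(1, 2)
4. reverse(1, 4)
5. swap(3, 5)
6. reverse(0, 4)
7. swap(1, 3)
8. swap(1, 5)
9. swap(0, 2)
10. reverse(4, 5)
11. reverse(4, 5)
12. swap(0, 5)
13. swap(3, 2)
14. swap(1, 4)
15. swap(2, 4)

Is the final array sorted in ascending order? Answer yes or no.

Answer: yes

Derivation:
After 1 (swap(4, 3)): [B, C, F, A, D, E]
After 2 (rotate_left(2, 4, k=2)): [B, C, D, F, A, E]
After 3 (swap(1, 2)): [B, D, C, F, A, E]
After 4 (reverse(1, 4)): [B, A, F, C, D, E]
After 5 (swap(3, 5)): [B, A, F, E, D, C]
After 6 (reverse(0, 4)): [D, E, F, A, B, C]
After 7 (swap(1, 3)): [D, A, F, E, B, C]
After 8 (swap(1, 5)): [D, C, F, E, B, A]
After 9 (swap(0, 2)): [F, C, D, E, B, A]
After 10 (reverse(4, 5)): [F, C, D, E, A, B]
After 11 (reverse(4, 5)): [F, C, D, E, B, A]
After 12 (swap(0, 5)): [A, C, D, E, B, F]
After 13 (swap(3, 2)): [A, C, E, D, B, F]
After 14 (swap(1, 4)): [A, B, E, D, C, F]
After 15 (swap(2, 4)): [A, B, C, D, E, F]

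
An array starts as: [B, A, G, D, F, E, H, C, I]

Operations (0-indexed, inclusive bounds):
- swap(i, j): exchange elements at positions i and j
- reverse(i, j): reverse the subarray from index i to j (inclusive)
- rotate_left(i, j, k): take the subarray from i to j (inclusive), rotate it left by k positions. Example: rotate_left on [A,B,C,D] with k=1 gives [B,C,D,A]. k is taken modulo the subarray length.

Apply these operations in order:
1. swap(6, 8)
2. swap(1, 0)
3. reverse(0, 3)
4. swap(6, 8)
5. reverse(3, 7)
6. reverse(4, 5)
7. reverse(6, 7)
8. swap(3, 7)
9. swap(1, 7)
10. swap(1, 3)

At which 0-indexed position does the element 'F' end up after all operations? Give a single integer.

Answer: 1

Derivation:
After 1 (swap(6, 8)): [B, A, G, D, F, E, I, C, H]
After 2 (swap(1, 0)): [A, B, G, D, F, E, I, C, H]
After 3 (reverse(0, 3)): [D, G, B, A, F, E, I, C, H]
After 4 (swap(6, 8)): [D, G, B, A, F, E, H, C, I]
After 5 (reverse(3, 7)): [D, G, B, C, H, E, F, A, I]
After 6 (reverse(4, 5)): [D, G, B, C, E, H, F, A, I]
After 7 (reverse(6, 7)): [D, G, B, C, E, H, A, F, I]
After 8 (swap(3, 7)): [D, G, B, F, E, H, A, C, I]
After 9 (swap(1, 7)): [D, C, B, F, E, H, A, G, I]
After 10 (swap(1, 3)): [D, F, B, C, E, H, A, G, I]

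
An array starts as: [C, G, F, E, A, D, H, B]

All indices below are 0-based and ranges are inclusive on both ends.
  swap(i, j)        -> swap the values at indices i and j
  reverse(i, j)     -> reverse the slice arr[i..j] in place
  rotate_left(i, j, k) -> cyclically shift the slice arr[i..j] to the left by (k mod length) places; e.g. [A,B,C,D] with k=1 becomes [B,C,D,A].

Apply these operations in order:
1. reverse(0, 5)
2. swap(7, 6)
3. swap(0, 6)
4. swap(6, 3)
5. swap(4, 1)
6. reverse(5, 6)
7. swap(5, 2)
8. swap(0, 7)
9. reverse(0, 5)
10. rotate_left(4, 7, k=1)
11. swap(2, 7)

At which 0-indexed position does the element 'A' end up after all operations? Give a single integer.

After 1 (reverse(0, 5)): [D, A, E, F, G, C, H, B]
After 2 (swap(7, 6)): [D, A, E, F, G, C, B, H]
After 3 (swap(0, 6)): [B, A, E, F, G, C, D, H]
After 4 (swap(6, 3)): [B, A, E, D, G, C, F, H]
After 5 (swap(4, 1)): [B, G, E, D, A, C, F, H]
After 6 (reverse(5, 6)): [B, G, E, D, A, F, C, H]
After 7 (swap(5, 2)): [B, G, F, D, A, E, C, H]
After 8 (swap(0, 7)): [H, G, F, D, A, E, C, B]
After 9 (reverse(0, 5)): [E, A, D, F, G, H, C, B]
After 10 (rotate_left(4, 7, k=1)): [E, A, D, F, H, C, B, G]
After 11 (swap(2, 7)): [E, A, G, F, H, C, B, D]

Answer: 1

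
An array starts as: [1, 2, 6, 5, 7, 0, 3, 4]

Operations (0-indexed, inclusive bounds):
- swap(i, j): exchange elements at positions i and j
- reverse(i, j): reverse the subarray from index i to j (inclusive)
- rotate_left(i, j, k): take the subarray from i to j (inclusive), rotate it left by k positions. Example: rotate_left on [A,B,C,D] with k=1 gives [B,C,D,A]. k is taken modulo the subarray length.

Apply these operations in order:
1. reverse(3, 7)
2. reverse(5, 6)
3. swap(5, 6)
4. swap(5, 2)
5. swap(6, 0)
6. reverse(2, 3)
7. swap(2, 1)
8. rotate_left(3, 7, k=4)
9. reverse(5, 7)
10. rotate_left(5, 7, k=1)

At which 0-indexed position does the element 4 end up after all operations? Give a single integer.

Answer: 1

Derivation:
After 1 (reverse(3, 7)): [1, 2, 6, 4, 3, 0, 7, 5]
After 2 (reverse(5, 6)): [1, 2, 6, 4, 3, 7, 0, 5]
After 3 (swap(5, 6)): [1, 2, 6, 4, 3, 0, 7, 5]
After 4 (swap(5, 2)): [1, 2, 0, 4, 3, 6, 7, 5]
After 5 (swap(6, 0)): [7, 2, 0, 4, 3, 6, 1, 5]
After 6 (reverse(2, 3)): [7, 2, 4, 0, 3, 6, 1, 5]
After 7 (swap(2, 1)): [7, 4, 2, 0, 3, 6, 1, 5]
After 8 (rotate_left(3, 7, k=4)): [7, 4, 2, 5, 0, 3, 6, 1]
After 9 (reverse(5, 7)): [7, 4, 2, 5, 0, 1, 6, 3]
After 10 (rotate_left(5, 7, k=1)): [7, 4, 2, 5, 0, 6, 3, 1]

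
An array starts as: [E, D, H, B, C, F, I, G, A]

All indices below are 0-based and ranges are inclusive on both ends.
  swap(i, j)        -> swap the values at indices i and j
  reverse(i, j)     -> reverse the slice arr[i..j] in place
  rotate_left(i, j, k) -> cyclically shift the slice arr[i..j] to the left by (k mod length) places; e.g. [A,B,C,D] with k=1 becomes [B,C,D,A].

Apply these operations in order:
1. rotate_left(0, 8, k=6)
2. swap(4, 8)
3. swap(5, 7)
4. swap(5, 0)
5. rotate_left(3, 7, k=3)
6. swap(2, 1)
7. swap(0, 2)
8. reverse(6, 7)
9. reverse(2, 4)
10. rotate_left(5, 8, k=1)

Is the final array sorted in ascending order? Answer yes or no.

Answer: no

Derivation:
After 1 (rotate_left(0, 8, k=6)): [I, G, A, E, D, H, B, C, F]
After 2 (swap(4, 8)): [I, G, A, E, F, H, B, C, D]
After 3 (swap(5, 7)): [I, G, A, E, F, C, B, H, D]
After 4 (swap(5, 0)): [C, G, A, E, F, I, B, H, D]
After 5 (rotate_left(3, 7, k=3)): [C, G, A, B, H, E, F, I, D]
After 6 (swap(2, 1)): [C, A, G, B, H, E, F, I, D]
After 7 (swap(0, 2)): [G, A, C, B, H, E, F, I, D]
After 8 (reverse(6, 7)): [G, A, C, B, H, E, I, F, D]
After 9 (reverse(2, 4)): [G, A, H, B, C, E, I, F, D]
After 10 (rotate_left(5, 8, k=1)): [G, A, H, B, C, I, F, D, E]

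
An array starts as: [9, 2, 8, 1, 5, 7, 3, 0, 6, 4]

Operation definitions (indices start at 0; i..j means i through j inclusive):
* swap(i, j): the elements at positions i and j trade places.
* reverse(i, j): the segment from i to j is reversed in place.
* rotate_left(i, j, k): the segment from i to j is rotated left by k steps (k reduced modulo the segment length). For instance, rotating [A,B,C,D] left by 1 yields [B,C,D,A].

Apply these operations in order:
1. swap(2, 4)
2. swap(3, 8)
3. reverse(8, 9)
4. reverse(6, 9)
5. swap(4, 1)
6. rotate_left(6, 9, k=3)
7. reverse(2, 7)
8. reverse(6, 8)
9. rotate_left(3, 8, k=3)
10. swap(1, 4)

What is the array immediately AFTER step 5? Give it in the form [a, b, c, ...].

After 1 (swap(2, 4)): [9, 2, 5, 1, 8, 7, 3, 0, 6, 4]
After 2 (swap(3, 8)): [9, 2, 5, 6, 8, 7, 3, 0, 1, 4]
After 3 (reverse(8, 9)): [9, 2, 5, 6, 8, 7, 3, 0, 4, 1]
After 4 (reverse(6, 9)): [9, 2, 5, 6, 8, 7, 1, 4, 0, 3]
After 5 (swap(4, 1)): [9, 8, 5, 6, 2, 7, 1, 4, 0, 3]

Answer: [9, 8, 5, 6, 2, 7, 1, 4, 0, 3]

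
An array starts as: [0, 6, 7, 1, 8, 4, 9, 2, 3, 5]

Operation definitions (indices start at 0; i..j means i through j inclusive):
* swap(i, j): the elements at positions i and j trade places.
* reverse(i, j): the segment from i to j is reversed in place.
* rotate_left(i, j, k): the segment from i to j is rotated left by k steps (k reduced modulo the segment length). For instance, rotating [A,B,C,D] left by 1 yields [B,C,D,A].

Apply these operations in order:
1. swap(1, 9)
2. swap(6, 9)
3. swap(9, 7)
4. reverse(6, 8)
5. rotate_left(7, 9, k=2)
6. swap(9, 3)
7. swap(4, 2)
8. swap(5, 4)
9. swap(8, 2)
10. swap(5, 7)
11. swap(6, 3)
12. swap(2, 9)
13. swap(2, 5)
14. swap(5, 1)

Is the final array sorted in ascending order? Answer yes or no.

After 1 (swap(1, 9)): [0, 5, 7, 1, 8, 4, 9, 2, 3, 6]
After 2 (swap(6, 9)): [0, 5, 7, 1, 8, 4, 6, 2, 3, 9]
After 3 (swap(9, 7)): [0, 5, 7, 1, 8, 4, 6, 9, 3, 2]
After 4 (reverse(6, 8)): [0, 5, 7, 1, 8, 4, 3, 9, 6, 2]
After 5 (rotate_left(7, 9, k=2)): [0, 5, 7, 1, 8, 4, 3, 2, 9, 6]
After 6 (swap(9, 3)): [0, 5, 7, 6, 8, 4, 3, 2, 9, 1]
After 7 (swap(4, 2)): [0, 5, 8, 6, 7, 4, 3, 2, 9, 1]
After 8 (swap(5, 4)): [0, 5, 8, 6, 4, 7, 3, 2, 9, 1]
After 9 (swap(8, 2)): [0, 5, 9, 6, 4, 7, 3, 2, 8, 1]
After 10 (swap(5, 7)): [0, 5, 9, 6, 4, 2, 3, 7, 8, 1]
After 11 (swap(6, 3)): [0, 5, 9, 3, 4, 2, 6, 7, 8, 1]
After 12 (swap(2, 9)): [0, 5, 1, 3, 4, 2, 6, 7, 8, 9]
After 13 (swap(2, 5)): [0, 5, 2, 3, 4, 1, 6, 7, 8, 9]
After 14 (swap(5, 1)): [0, 1, 2, 3, 4, 5, 6, 7, 8, 9]

Answer: yes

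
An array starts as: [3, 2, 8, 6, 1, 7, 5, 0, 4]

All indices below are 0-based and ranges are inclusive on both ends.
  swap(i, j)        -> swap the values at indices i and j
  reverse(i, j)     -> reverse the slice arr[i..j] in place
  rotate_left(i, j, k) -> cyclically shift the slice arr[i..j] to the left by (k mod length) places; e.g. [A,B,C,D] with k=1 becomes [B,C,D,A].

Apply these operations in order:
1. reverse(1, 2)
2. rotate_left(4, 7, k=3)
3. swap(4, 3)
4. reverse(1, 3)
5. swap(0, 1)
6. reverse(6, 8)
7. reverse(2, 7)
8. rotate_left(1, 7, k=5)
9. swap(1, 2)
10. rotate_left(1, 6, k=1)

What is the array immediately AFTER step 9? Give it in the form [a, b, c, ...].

After 1 (reverse(1, 2)): [3, 8, 2, 6, 1, 7, 5, 0, 4]
After 2 (rotate_left(4, 7, k=3)): [3, 8, 2, 6, 0, 1, 7, 5, 4]
After 3 (swap(4, 3)): [3, 8, 2, 0, 6, 1, 7, 5, 4]
After 4 (reverse(1, 3)): [3, 0, 2, 8, 6, 1, 7, 5, 4]
After 5 (swap(0, 1)): [0, 3, 2, 8, 6, 1, 7, 5, 4]
After 6 (reverse(6, 8)): [0, 3, 2, 8, 6, 1, 4, 5, 7]
After 7 (reverse(2, 7)): [0, 3, 5, 4, 1, 6, 8, 2, 7]
After 8 (rotate_left(1, 7, k=5)): [0, 8, 2, 3, 5, 4, 1, 6, 7]
After 9 (swap(1, 2)): [0, 2, 8, 3, 5, 4, 1, 6, 7]

Answer: [0, 2, 8, 3, 5, 4, 1, 6, 7]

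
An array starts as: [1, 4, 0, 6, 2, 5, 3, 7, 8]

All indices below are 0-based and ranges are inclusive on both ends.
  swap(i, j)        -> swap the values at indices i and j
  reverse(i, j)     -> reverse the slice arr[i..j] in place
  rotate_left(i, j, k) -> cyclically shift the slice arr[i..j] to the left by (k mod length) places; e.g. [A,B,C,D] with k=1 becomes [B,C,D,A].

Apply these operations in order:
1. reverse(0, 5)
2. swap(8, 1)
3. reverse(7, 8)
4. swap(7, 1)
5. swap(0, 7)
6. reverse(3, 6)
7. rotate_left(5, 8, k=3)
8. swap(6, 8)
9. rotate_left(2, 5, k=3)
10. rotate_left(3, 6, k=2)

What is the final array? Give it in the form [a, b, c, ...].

Answer: [8, 2, 7, 1, 5, 6, 3, 0, 4]

Derivation:
After 1 (reverse(0, 5)): [5, 2, 6, 0, 4, 1, 3, 7, 8]
After 2 (swap(8, 1)): [5, 8, 6, 0, 4, 1, 3, 7, 2]
After 3 (reverse(7, 8)): [5, 8, 6, 0, 4, 1, 3, 2, 7]
After 4 (swap(7, 1)): [5, 2, 6, 0, 4, 1, 3, 8, 7]
After 5 (swap(0, 7)): [8, 2, 6, 0, 4, 1, 3, 5, 7]
After 6 (reverse(3, 6)): [8, 2, 6, 3, 1, 4, 0, 5, 7]
After 7 (rotate_left(5, 8, k=3)): [8, 2, 6, 3, 1, 7, 4, 0, 5]
After 8 (swap(6, 8)): [8, 2, 6, 3, 1, 7, 5, 0, 4]
After 9 (rotate_left(2, 5, k=3)): [8, 2, 7, 6, 3, 1, 5, 0, 4]
After 10 (rotate_left(3, 6, k=2)): [8, 2, 7, 1, 5, 6, 3, 0, 4]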